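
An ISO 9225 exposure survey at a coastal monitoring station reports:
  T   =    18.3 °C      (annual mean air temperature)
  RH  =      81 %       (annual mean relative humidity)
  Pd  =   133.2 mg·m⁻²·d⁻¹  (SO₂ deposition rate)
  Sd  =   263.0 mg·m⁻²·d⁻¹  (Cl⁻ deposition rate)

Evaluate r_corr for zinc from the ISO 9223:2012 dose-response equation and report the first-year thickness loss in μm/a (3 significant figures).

zinc: temperature factor f = -0.071·(8.3) = -0.5893
  Pd branch = 0.0129·Pd^0.44·e^(0.046·RH+f) = 2.556 μm/a
  Sd branch = 0.0175·Sd^0.57·e^(0.008·RH+0.085·T) = 3.796 μm/a
  sum: 2.556 + 3.796 → r_corr = 6.353 μm/a

r_corr = 6.35 μm/a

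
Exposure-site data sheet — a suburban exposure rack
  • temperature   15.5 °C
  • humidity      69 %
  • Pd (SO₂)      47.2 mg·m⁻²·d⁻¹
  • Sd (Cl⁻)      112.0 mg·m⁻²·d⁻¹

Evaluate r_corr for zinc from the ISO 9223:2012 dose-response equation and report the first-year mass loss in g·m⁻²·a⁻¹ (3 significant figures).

r_corr = 20.1 g·m⁻²·a⁻¹

zinc: temperature factor f = -0.071·(5.5) = -0.3905
  sulphur-dioxide contribution → 1.138 μm/a
  chloride contribution → 1.671 μm/a
  total first-year rate 2.809 μm/a
Convert to mass loss: 2.809 μm/a × 7.14 g/cm³ = 20.05 g·m⁻²·a⁻¹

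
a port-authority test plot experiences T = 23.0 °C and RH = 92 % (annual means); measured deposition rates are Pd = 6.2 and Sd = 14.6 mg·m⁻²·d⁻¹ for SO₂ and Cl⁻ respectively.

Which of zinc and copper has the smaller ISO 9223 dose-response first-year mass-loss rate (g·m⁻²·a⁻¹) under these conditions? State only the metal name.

zinc: f(T) = -0.071·(T−10) [T>10 °C] = -0.9230
  Pd branch = 0.0129·Pd^0.44·e^(0.046·RH+f) = 0.7876 μm/a
  Sd branch = 0.0175·Sd^0.57·e^(0.008·RH+0.085·T) = 1.19 μm/a
  r_corr = 0.7876 + 1.19 = 1.977 μm/a
  mass loss = 1.977 μm/a × 7.14 g/cm³ = 14.12 g·m⁻²·a⁻¹
copper: f(T) = -0.080·(T−10) [T>10 °C] = -1.0400
  Pd branch = 0.0053·Pd^0.26·e^(0.059·RH+f) = 0.6855 μm/a
  Cl⁻ term: 0.01025·14.6^0.27·exp(0.036·92+0.049·23.0) = 1.79
  r_corr = 0.6855 + 1.79 = 2.476 μm/a
  mass loss = 2.476 μm/a × 8.96 g/cm³ = 22.18 g·m⁻²·a⁻¹
Ordering by g·m⁻²·a⁻¹: copper (22.2) > zinc (14.1)

zinc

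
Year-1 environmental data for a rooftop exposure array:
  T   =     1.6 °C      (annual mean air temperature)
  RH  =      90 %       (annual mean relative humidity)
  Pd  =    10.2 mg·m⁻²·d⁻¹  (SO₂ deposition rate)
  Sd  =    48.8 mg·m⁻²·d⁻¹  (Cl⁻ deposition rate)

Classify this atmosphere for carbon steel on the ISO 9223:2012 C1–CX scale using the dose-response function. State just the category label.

C3

carbon steel: T≤10 °C ⇒ hinge +0.150·(1.6−10) = -1.2600
  SO₂ term: 1.77·10.2^0.52·exp(0.02·90-1.2600) = 10.16
  Cl⁻ term: 0.102·48.8^0.62·exp(0.033·90+0.04·1.6) = 23.61
  r_corr = 10.16 + 23.61 = 33.77 μm/a
ISO 9223 Table 2 (carbon steel): 25 < 33.8 ≤ 50 μm/a ⇒ C3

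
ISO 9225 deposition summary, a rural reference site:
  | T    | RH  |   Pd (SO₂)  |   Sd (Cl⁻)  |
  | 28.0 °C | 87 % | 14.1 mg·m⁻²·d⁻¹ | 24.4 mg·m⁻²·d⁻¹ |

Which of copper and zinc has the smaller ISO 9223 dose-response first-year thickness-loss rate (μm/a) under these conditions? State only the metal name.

copper: f(T) = -0.080·(T−10) [T>10 °C] = -1.4400
  Pd branch = 0.0053·Pd^0.26·e^(0.059·RH+f) = 0.4236 μm/a
  Sd branch = 0.01025·Sd^0.27·e^(0.036·RH+0.049·T) = 2.195 μm/a
  sum: 0.4236 + 2.195 → r_corr = 2.618 μm/a
zinc: f(T) = -0.071·(T−10) [T>10 °C] = -1.2780
  Pd branch = 0.0129·Pd^0.44·e^(0.046·RH+f) = 0.6299 μm/a
  Sd branch = 0.0175·Sd^0.57·e^(0.008·RH+0.085·T) = 2.343 μm/a
  r_corr = 0.6299 + 2.343 = 2.973 μm/a
Ordering by μm/a: zinc (2.97) > copper (2.62)

copper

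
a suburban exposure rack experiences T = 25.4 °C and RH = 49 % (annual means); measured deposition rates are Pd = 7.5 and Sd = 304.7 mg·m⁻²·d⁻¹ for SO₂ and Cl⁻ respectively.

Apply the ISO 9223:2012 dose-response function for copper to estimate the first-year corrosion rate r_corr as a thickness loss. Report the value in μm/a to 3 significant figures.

r_corr = 1.02 μm/a

copper: f(T) = -0.080·(T−10) [T>10 °C] = -1.2320
  Pd branch = 0.0053·Pd^0.26·e^(0.059·RH+f) = 0.04702 μm/a
  Cl⁻ term: 0.01025·304.7^0.27·exp(0.036·49+0.049·25.4) = 0.9727
  sum: 0.04702 + 0.9727 → r_corr = 1.02 μm/a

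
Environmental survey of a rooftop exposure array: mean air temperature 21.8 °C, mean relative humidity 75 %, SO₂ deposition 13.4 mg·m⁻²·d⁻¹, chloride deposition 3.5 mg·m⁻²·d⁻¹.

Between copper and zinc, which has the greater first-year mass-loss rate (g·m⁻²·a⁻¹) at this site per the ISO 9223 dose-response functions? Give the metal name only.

copper: T>10 °C ⇒ hinge -0.080·(21.8−10) = -0.9440
  SO₂ term: 0.0053·13.4^0.26·exp(0.059·75-0.9440) = 0.3381
  Sd branch = 0.01025·Sd^0.27·e^(0.036·RH+0.049·T) = 0.6225 μm/a
  sum: 0.3381 + 0.6225 → r_corr = 0.9606 μm/a
  mass loss = 0.9606 μm/a × 8.96 g/cm³ = 8.607 g·m⁻²·a⁻¹
zinc: T>10 °C ⇒ hinge -0.071·(21.8−10) = -0.8378
  SO₂ term: 0.0129·13.4^0.44·exp(0.046·75-0.8378) = 0.5508
  Cl⁻ term: 0.0175·3.5^0.57·exp(0.008·75+0.085·21.8) = 0.4154
  sum: 0.5508 + 0.4154 → r_corr = 0.9662 μm/a
  mass loss = 0.9662 μm/a × 7.14 g/cm³ = 6.899 g·m⁻²·a⁻¹
Ordering by g·m⁻²·a⁻¹: copper (8.61) > zinc (6.9)

copper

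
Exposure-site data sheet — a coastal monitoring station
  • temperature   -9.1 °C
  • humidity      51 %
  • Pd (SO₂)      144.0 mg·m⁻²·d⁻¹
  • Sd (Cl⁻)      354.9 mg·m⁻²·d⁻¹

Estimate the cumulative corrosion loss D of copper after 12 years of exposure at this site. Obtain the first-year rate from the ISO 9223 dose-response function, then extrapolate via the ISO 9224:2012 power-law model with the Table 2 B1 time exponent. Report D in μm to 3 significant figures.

copper: T≤10 °C ⇒ hinge +0.126·(-9.1−10) = -2.4066
  sulphur-dioxide contribution → 0.03524 μm/a
  chloride contribution → 0.2009 μm/a
  total first-year rate 0.2361 μm/a
Power-law: D(12) = r_corr · 12^0.667
  D(12) = 0.2361 × 12^0.667 = 0.2361 × 5.246 = 1.239 μm

D(12) = 1.24 μm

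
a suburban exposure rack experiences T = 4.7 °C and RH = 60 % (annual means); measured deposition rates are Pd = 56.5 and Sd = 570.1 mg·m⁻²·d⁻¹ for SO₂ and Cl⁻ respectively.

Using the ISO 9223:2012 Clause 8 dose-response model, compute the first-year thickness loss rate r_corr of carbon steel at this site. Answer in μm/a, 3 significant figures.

r_corr = 67.2 μm/a

carbon steel: f(T) = +0.150·(T−10) [T≤10 °C] = -0.7950
  SO₂ term: 1.77·56.5^0.52·exp(0.02·60-0.7950) = 21.62
  Cl⁻ term: 0.102·570.1^0.62·exp(0.033·60+0.04·4.7) = 45.59
  r_corr = 21.62 + 45.59 = 67.21 μm/a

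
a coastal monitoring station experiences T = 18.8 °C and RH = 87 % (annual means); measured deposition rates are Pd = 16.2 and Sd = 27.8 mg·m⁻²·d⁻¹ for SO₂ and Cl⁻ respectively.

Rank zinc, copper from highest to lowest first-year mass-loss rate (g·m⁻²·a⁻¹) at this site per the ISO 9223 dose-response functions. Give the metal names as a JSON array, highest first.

zinc: temperature factor f = -0.071·(8.8) = -0.6248
  Pd branch = 0.0129·Pd^0.44·e^(0.046·RH+f) = 1.287 μm/a
  Sd branch = 0.0175·Sd^0.57·e^(0.008·RH+0.085·T) = 1.155 μm/a
  sum: 1.287 + 1.155 → r_corr = 2.441 μm/a
  mass loss = 2.441 μm/a × 7.14 g/cm³ = 17.43 g·m⁻²·a⁻¹
copper: temperature factor f = -0.080·(8.8) = -0.7040
  Pd branch = 0.0053·Pd^0.26·e^(0.059·RH+f) = 0.9167 μm/a
  Cl⁻ term: 0.01025·27.8^0.27·exp(0.036·87+0.049·18.8) = 1.448
  sum: 0.9167 + 1.448 → r_corr = 2.365 μm/a
  mass loss = 2.365 μm/a × 8.96 g/cm³ = 21.19 g·m⁻²·a⁻¹
Ordering by g·m⁻²·a⁻¹: copper (21.2) > zinc (17.4)

["copper", "zinc"]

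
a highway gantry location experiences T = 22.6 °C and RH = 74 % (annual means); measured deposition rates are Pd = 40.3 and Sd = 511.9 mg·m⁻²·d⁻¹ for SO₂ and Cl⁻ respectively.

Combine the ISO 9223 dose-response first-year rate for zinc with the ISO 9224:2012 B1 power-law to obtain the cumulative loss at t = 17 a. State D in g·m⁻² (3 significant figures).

D(17) = 598 g·m⁻²

zinc: f(T) = -0.071·(T−10) [T>10 °C] = -0.8946
  Pd branch = 0.0129·Pd^0.44·e^(0.046·RH+f) = 0.8068 μm/a
  Sd branch = 0.0175·Sd^0.57·e^(0.008·RH+0.085·T) = 7.562 μm/a
  sum: 0.8068 + 7.562 → r_corr = 8.369 μm/a
Power-law: D(17) = r_corr · 17^0.813
  D(17) = 8.369 × 17^0.813 = 8.369 × 10.01 = 83.76 μm
  Mass loss = 83.76 μm × 7.14 g/cm³ = 598 g·m⁻²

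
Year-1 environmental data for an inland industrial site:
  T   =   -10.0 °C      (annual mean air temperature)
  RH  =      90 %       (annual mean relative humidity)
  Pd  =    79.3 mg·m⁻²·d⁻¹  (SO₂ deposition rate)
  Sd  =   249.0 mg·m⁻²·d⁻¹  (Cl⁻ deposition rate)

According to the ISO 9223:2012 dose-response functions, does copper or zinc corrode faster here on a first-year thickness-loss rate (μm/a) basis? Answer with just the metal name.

zinc

copper: temperature factor f = +0.126·(-20.0) = -2.5200
  SO₂ term: 0.0053·79.3^0.26·exp(0.059·90-2.5200) = 0.269
  Cl⁻ term: 0.01025·249.0^0.27·exp(0.036·90+0.049·-10.0) = 0.7112
  sum: 0.269 + 0.7112 → r_corr = 0.9802 μm/a
zinc: T≤10 °C ⇒ hinge +0.038·(-10.0−10) = -0.7600
  SO₂ term: 0.0129·79.3^0.44·exp(0.046·90-0.7600) = 2.595
  Cl⁻ term: 0.0175·249.0^0.57·exp(0.008·90+0.085·-10.0) = 0.3568
  r_corr = 2.595 + 0.3568 = 2.952 μm/a
Ordering by μm/a: zinc (2.95) > copper (0.98)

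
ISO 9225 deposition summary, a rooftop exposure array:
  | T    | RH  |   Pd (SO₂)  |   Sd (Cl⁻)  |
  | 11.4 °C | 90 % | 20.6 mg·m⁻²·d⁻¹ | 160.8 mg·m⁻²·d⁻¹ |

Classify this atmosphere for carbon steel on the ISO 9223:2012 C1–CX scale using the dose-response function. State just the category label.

C5

carbon steel: T>10 °C ⇒ hinge -0.054·(11.4−10) = -0.0756
  SO₂ term: 1.77·20.6^0.52·exp(0.02·90-0.0756) = 47.87
  Cl⁻ term: 0.102·160.8^0.62·exp(0.033·90+0.04·11.4) = 73.18
  sum: 47.87 + 73.18 → r_corr = 121.1 μm/a
Category bounds: 80…200 μm/a bracket r_corr ⇒ C5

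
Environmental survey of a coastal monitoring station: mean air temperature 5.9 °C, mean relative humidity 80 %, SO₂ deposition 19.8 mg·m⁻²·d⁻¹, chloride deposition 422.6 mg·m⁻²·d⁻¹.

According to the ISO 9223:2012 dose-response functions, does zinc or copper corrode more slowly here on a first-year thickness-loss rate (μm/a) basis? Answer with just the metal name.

copper

zinc: T≤10 °C ⇒ hinge +0.038·(5.9−10) = -0.1558
  sulphur-dioxide contribution → 1.628 μm/a
  chloride contribution → 1.72 μm/a
  total first-year rate 3.348 μm/a
copper: f(T) = +0.126·(T−10) [T≤10 °C] = -0.5166
  sulphur-dioxide contribution → 0.7708 μm/a
  chloride contribution → 1.248 μm/a
  ⇒ r_corr(copper) = 2.018 μm/a
Ordering by μm/a: zinc (3.35) > copper (2.02)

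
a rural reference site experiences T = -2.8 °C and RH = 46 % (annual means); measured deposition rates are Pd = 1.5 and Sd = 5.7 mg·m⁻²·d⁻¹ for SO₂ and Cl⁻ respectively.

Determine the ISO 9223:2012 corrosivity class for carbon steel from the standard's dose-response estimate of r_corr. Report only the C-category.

carbon steel: temperature factor f = +0.150·(-12.8) = -1.9200
  SO₂ term: 1.77·1.5^0.52·exp(0.02·46-1.9200) = 0.804
  Sd branch = 0.102·Sd^0.62·e^(0.033·RH+0.04·T) = 1.224 μm/a
  sum: 0.804 + 1.224 → r_corr = 2.028 μm/a
ISO 9223 Table 2 (carbon steel): 1.3 < 2.03 ≤ 25 μm/a ⇒ C2

C2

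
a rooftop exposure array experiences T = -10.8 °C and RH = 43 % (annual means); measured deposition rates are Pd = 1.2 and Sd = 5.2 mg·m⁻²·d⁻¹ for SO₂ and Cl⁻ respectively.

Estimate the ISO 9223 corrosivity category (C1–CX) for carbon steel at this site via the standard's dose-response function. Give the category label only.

C1

carbon steel: f(T) = +0.150·(T−10) [T≤10 °C] = -3.1200
  Pd branch = 1.77·Pd^0.52·e^(0.02·RH+f) = 0.2031 μm/a
  Cl⁻ term: 0.102·5.2^0.62·exp(0.033·43+0.04·-10.8) = 0.7606
  r_corr = 0.2031 + 0.7606 = 0.9637 μm/a
ISO 9223 Table 2 (carbon steel): 0 < 0.964 ≤ 1.3 μm/a ⇒ C1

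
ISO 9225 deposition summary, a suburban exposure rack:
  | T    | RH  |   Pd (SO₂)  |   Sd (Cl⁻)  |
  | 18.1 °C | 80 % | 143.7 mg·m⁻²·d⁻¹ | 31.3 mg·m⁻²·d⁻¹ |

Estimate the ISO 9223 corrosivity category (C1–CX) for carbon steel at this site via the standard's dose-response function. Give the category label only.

C5

carbon steel: f(T) = -0.054·(T−10) [T>10 °C] = -0.4374
  SO₂ term: 1.77·143.7^0.52·exp(0.02·80-0.4374) = 74.95
  Cl⁻ term: 0.102·31.3^0.62·exp(0.033·80+0.04·18.1) = 24.93
  sum: 74.95 + 24.93 → r_corr = 99.88 μm/a
Category bounds: 80…200 μm/a bracket r_corr ⇒ C5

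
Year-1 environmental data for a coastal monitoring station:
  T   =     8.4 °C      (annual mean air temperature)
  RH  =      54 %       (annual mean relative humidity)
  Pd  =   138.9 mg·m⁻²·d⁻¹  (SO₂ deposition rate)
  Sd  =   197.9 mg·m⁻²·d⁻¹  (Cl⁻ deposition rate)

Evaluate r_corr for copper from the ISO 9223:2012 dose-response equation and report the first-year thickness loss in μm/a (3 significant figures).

copper: f(T) = +0.126·(T−10) [T≤10 °C] = -0.2016
  SO₂ term: 0.0053·138.9^0.26·exp(0.059·54-0.2016) = 0.378
  Sd branch = 0.01025·Sd^0.27·e^(0.036·RH+0.049·T) = 0.4506 μm/a
  r_corr = 0.378 + 0.4506 = 0.8286 μm/a

r_corr = 0.829 μm/a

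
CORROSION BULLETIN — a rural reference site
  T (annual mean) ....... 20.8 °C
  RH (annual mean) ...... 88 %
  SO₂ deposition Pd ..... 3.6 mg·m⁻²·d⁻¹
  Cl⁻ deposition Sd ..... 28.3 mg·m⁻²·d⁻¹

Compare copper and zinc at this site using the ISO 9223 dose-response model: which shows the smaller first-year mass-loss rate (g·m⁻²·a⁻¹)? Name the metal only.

copper: T>10 °C ⇒ hinge -0.080·(20.8−10) = -0.8640
  Pd branch = 0.0053·Pd^0.26·e^(0.059·RH+f) = 0.5605 μm/a
  Sd branch = 0.01025·Sd^0.27·e^(0.036·RH+0.049·T) = 1.664 μm/a
  sum: 0.5605 + 1.664 → r_corr = 2.225 μm/a
  mass loss = 2.225 μm/a × 8.96 g/cm³ = 19.93 g·m⁻²·a⁻¹
zinc: T>10 °C ⇒ hinge -0.071·(20.8−10) = -0.7668
  Pd branch = 0.0129·Pd^0.44·e^(0.046·RH+f) = 0.6031 μm/a
  Sd branch = 0.0175·Sd^0.57·e^(0.008·RH+0.085·T) = 1.394 μm/a
  sum: 0.6031 + 1.394 → r_corr = 1.997 μm/a
  mass loss = 1.997 μm/a × 7.14 g/cm³ = 14.26 g·m⁻²·a⁻¹
Ordering by g·m⁻²·a⁻¹: copper (19.9) > zinc (14.3)

zinc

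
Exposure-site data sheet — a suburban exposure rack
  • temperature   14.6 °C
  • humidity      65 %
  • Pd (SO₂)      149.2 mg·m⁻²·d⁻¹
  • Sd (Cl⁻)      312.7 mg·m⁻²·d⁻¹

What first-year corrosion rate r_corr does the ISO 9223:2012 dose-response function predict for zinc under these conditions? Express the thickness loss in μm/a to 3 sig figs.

r_corr = 4.37 μm/a

zinc: T>10 °C ⇒ hinge -0.071·(14.6−10) = -0.3266
  SO₂ term: 0.0129·149.2^0.44·exp(0.046·65-0.3266) = 1.674
  Sd branch = 0.0175·Sd^0.57·e^(0.008·RH+0.085·T) = 2.692 μm/a
  sum: 1.674 + 2.692 → r_corr = 4.366 μm/a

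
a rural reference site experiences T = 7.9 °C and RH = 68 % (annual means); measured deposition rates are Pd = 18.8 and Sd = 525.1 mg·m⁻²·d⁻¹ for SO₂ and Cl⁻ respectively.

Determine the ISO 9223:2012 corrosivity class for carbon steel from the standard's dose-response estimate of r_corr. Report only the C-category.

C5

carbon steel: temperature factor f = +0.150·(-2.1) = -0.3150
  Pd branch = 1.77·Pd^0.52·e^(0.02·RH+f) = 23.14 μm/a
  Cl⁻ term: 0.102·525.1^0.62·exp(0.033·68+0.04·7.9) = 64.11
  sum: 23.14 + 64.11 → r_corr = 87.25 μm/a
ISO 9223 Table 2 (carbon steel): 80 < 87.3 ≤ 200 μm/a ⇒ C5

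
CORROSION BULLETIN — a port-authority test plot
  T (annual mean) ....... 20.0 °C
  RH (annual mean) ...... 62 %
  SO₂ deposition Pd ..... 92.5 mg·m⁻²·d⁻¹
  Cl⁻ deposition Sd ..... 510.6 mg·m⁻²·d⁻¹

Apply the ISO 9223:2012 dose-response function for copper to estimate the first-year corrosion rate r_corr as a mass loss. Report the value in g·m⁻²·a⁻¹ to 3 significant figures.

copper: T>10 °C ⇒ hinge -0.080·(20.0−10) = -0.8000
  SO₂ term: 0.0053·92.5^0.26·exp(0.059·62-0.8000) = 0.2997
  Sd branch = 0.01025·Sd^0.27·e^(0.036·RH+0.049·T) = 1.37 μm/a
  sum: 0.2997 + 1.37 → r_corr = 1.67 μm/a
Convert to mass loss: 1.67 μm/a × 8.96 g/cm³ = 14.96 g·m⁻²·a⁻¹

r_corr = 15.0 g·m⁻²·a⁻¹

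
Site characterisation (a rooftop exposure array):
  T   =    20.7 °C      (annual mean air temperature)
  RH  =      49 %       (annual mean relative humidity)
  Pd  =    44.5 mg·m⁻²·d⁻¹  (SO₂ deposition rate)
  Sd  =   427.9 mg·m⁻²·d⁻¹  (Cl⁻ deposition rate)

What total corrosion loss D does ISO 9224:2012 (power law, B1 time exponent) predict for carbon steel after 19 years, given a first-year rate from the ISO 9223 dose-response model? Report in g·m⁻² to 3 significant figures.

D(19) = 2.54e+03 g·m⁻²

carbon steel: f(T) = -0.054·(T−10) [T>10 °C] = -0.5778
  Pd branch = 1.77·Pd^0.52·e^(0.02·RH+f) = 19.05 μm/a
  Sd branch = 0.102·Sd^0.62·e^(0.033·RH+0.04·T) = 50.34 μm/a
  sum: 19.05 + 50.34 → r_corr = 69.38 μm/a
ISO 9224: D(t) = r_corr · t^b with b = 0.523 (carbon steel, B1)
  D(19) = 69.38 × 19^0.523 = 69.38 × 4.664 = 323.6 μm
  Mass loss = 323.6 μm × 7.85 g/cm³ = 2540 g·m⁻²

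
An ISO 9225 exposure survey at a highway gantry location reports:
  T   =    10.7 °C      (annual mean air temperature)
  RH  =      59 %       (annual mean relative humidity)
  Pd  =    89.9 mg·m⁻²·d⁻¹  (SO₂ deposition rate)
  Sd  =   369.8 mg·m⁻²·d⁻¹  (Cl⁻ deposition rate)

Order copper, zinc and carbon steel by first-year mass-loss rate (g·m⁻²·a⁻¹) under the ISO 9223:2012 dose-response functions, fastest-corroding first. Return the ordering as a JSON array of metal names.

["carbon steel", "zinc", "copper"]

copper: f(T) = -0.080·(T−10) [T>10 °C] = -0.0560
  Pd branch = 0.0053·Pd^0.26·e^(0.059·RH+f) = 0.5245 μm/a
  Cl⁻ term: 0.01025·369.8^0.27·exp(0.036·59+0.049·10.7) = 0.7149
  r_corr = 0.5245 + 0.7149 = 1.239 μm/a
  mass loss = 1.239 μm/a × 8.96 g/cm³ = 11.1 g·m⁻²·a⁻¹
zinc: f(T) = -0.071·(T−10) [T>10 °C] = -0.0497
  SO₂ term: 0.0129·89.9^0.44·exp(0.046·59-0.0497) = 1.341
  Sd branch = 0.0175·Sd^0.57·e^(0.008·RH+0.085·T) = 2.027 μm/a
  sum: 1.341 + 2.027 → r_corr = 3.367 μm/a
  mass loss = 3.367 μm/a × 7.14 g/cm³ = 24.04 g·m⁻²·a⁻¹
carbon steel: T>10 °C ⇒ hinge -0.054·(10.7−10) = -0.0378
  Pd branch = 1.77·Pd^0.52·e^(0.02·RH+f) = 57.54 μm/a
  Sd branch = 0.102·Sd^0.62·e^(0.033·RH+0.04·T) = 42.87 μm/a
  sum: 57.54 + 42.87 → r_corr = 100.4 μm/a
  mass loss = 100.4 μm/a × 7.85 g/cm³ = 788.3 g·m⁻²·a⁻¹
Ordering by g·m⁻²·a⁻¹: carbon steel (788) > zinc (24) > copper (11.1)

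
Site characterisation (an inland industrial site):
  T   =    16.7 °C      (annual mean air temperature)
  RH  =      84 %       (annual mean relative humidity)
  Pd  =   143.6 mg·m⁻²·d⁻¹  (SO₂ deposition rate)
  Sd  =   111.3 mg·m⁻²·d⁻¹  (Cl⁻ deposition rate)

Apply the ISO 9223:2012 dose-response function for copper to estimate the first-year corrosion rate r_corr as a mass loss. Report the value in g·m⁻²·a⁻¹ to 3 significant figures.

copper: T>10 °C ⇒ hinge -0.080·(16.7−10) = -0.5360
  Pd branch = 0.0053·Pd^0.26·e^(0.059·RH+f) = 1.602 μm/a
  Cl⁻ term: 0.01025·111.3^0.27·exp(0.036·84+0.049·16.7) = 1.706
  r_corr = 1.602 + 1.706 = 3.308 μm/a
Convert to mass loss: 3.308 μm/a × 8.96 g/cm³ = 29.64 g·m⁻²·a⁻¹

r_corr = 29.6 g·m⁻²·a⁻¹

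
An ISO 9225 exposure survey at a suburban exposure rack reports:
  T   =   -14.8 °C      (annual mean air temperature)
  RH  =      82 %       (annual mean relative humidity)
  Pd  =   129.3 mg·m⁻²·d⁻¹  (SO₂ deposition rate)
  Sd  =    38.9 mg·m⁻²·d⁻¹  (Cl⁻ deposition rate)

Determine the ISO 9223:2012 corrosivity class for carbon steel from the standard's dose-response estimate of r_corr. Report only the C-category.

carbon steel: T≤10 °C ⇒ hinge +0.150·(-14.8−10) = -3.7200
  Pd branch = 1.77·Pd^0.52·e^(0.02·RH+f) = 2.771 μm/a
  Cl⁻ term: 0.102·38.9^0.62·exp(0.033·82+0.04·-14.8) = 8.175
  sum: 2.771 + 8.175 → r_corr = 10.95 μm/a
10.9 μm/a falls in (1.3, 25] for carbon steel → category C2

C2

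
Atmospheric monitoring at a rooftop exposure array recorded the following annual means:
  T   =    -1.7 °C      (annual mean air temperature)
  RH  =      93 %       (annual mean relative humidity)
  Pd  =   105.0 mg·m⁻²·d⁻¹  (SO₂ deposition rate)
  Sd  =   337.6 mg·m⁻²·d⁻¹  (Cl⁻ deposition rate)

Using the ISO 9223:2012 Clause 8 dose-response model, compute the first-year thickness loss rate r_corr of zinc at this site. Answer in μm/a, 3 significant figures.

zinc: f(T) = +0.038·(T−10) [T≤10 °C] = -0.4446
  sulphur-dioxide contribution → 4.621 μm/a
  chloride contribution → 0.8802 μm/a
  ⇒ r_corr(zinc) = 5.501 μm/a

r_corr = 5.50 μm/a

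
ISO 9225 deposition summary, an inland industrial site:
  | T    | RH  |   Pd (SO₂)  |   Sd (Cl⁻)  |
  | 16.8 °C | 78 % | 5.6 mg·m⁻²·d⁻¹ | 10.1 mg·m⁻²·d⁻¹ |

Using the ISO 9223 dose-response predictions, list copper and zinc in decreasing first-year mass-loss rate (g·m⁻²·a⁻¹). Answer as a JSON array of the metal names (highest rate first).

copper: temperature factor f = -0.080·(6.8) = -0.5440
  SO₂ term: 0.0053·5.6^0.26·exp(0.059·78-0.5440) = 0.4799
  Cl⁻ term: 0.01025·10.1^0.27·exp(0.036·78+0.049·16.8) = 0.7226
  sum: 0.4799 + 0.7226 → r_corr = 1.203 μm/a
  mass loss = 1.203 μm/a × 8.96 g/cm³ = 10.77 g·m⁻²·a⁻¹
zinc: temperature factor f = -0.071·(6.8) = -0.4828
  SO₂ term: 0.0129·5.6^0.44·exp(0.046·78-0.4828) = 0.6143
  Sd branch = 0.0175·Sd^0.57·e^(0.008·RH+0.085·T) = 0.5089 μm/a
  r_corr = 0.6143 + 0.5089 = 1.123 μm/a
  mass loss = 1.123 μm/a × 7.14 g/cm³ = 8.02 g·m⁻²·a⁻¹
Ordering by g·m⁻²·a⁻¹: copper (10.8) > zinc (8.02)

["copper", "zinc"]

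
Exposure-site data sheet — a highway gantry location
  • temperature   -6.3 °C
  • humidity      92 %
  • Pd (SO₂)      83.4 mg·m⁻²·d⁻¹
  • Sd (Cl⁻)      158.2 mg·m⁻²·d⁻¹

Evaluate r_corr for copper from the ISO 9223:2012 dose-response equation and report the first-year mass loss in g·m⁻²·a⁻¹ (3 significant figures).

copper: f(T) = +0.126·(T−10) [T≤10 °C] = -2.0538
  Pd branch = 0.0053·Pd^0.26·e^(0.059·RH+f) = 0.4888 μm/a
  Cl⁻ term: 0.01025·158.2^0.27·exp(0.036·92+0.049·-6.3) = 0.8106
  sum: 0.4888 + 0.8106 → r_corr = 1.299 μm/a
Convert to mass loss: 1.299 μm/a × 8.96 g/cm³ = 11.64 g·m⁻²·a⁻¹

r_corr = 11.6 g·m⁻²·a⁻¹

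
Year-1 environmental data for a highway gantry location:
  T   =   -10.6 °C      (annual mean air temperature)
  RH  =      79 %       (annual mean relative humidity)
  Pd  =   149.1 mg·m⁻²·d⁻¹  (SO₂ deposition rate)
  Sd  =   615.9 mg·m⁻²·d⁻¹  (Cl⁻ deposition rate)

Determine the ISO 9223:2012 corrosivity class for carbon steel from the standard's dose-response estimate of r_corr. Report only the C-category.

carbon steel: f(T) = +0.150·(T−10) [T≤10 °C] = -3.0900
  sulphur-dioxide contribution → 5.277 μm/a
  chloride contribution → 48.55 μm/a
  ⇒ r_corr(carbon steel) = 53.82 μm/a
ISO 9223 Table 2 (carbon steel): 50 < 53.8 ≤ 80 μm/a ⇒ C4

C4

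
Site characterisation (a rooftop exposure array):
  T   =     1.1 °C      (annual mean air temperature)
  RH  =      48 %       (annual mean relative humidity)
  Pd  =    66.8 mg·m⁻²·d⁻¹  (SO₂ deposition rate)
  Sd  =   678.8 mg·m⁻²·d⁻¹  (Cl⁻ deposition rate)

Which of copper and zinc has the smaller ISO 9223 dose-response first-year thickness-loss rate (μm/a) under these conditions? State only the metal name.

copper: f(T) = +0.126·(T−10) [T≤10 °C] = -1.1214
  sulphur-dioxide contribution → 0.08742 μm/a
  chloride contribution → 0.3541 μm/a
  ⇒ r_corr(copper) = 0.4416 μm/a
zinc: T≤10 °C ⇒ hinge +0.038·(1.1−10) = -0.3382
  sulphur-dioxide contribution → 0.5315 μm/a
  chloride contribution → 1.16 μm/a
  ⇒ r_corr(zinc) = 1.692 μm/a
Ordering by μm/a: zinc (1.69) > copper (0.442)

copper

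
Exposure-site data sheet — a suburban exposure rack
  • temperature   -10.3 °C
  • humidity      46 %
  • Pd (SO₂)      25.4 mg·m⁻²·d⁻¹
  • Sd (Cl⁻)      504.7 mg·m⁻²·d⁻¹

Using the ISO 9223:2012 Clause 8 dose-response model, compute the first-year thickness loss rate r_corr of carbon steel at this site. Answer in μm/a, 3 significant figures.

carbon steel: T≤10 °C ⇒ hinge +0.150·(-10.3−10) = -3.0450
  SO₂ term: 1.77·25.4^0.52·exp(0.02·46-3.0450) = 1.137
  Sd branch = 0.102·Sd^0.62·e^(0.033·RH+0.04·T) = 14.62 μm/a
  sum: 1.137 + 14.62 → r_corr = 15.75 μm/a

r_corr = 15.8 μm/a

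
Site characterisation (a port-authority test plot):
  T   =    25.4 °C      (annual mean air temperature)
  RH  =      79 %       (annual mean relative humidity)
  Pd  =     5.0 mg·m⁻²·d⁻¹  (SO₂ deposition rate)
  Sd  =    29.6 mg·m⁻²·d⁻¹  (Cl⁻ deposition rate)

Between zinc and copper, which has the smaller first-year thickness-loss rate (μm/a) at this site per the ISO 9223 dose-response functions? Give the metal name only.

copper

zinc: temperature factor f = -0.071·(15.4) = -1.0934
  Pd branch = 0.0129·Pd^0.44·e^(0.046·RH+f) = 0.3323 μm/a
  Sd branch = 0.0175·Sd^0.57·e^(0.008·RH+0.085·T) = 1.967 μm/a
  sum: 0.3323 + 1.967 → r_corr = 2.299 μm/a
copper: temperature factor f = -0.080·(15.4) = -1.2320
  SO₂ term: 0.0053·5.0^0.26·exp(0.059·79-1.2320) = 0.2484
  Sd branch = 0.01025·Sd^0.27·e^(0.036·RH+0.049·T) = 1.526 μm/a
  sum: 0.2484 + 1.526 → r_corr = 1.775 μm/a
Ordering by μm/a: zinc (2.3) > copper (1.77)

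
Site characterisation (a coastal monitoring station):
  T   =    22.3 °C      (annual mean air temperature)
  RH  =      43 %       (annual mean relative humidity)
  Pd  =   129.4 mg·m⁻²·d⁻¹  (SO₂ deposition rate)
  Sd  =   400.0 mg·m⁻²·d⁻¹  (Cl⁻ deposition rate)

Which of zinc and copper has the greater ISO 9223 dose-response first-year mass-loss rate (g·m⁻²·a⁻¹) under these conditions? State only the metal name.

zinc: T>10 °C ⇒ hinge -0.071·(22.3−10) = -0.8733
  Pd branch = 0.0129·Pd^0.44·e^(0.046·RH+f) = 0.3308 μm/a
  Cl⁻ term: 0.0175·400.0^0.57·exp(0.008·43+0.085·22.3) = 4.998
  sum: 0.3308 + 4.998 → r_corr = 5.329 μm/a
  mass loss = 5.329 μm/a × 7.14 g/cm³ = 38.05 g·m⁻²·a⁻¹
copper: temperature factor f = -0.080·(12.3) = -0.9840
  SO₂ term: 0.0053·129.4^0.26·exp(0.059·43-0.9840) = 0.08868
  Cl⁻ term: 0.01025·400.0^0.27·exp(0.036·43+0.049·22.3) = 0.7246
  r_corr = 0.08868 + 0.7246 = 0.8133 μm/a
  mass loss = 0.8133 μm/a × 8.96 g/cm³ = 7.287 g·m⁻²·a⁻¹
Ordering by g·m⁻²·a⁻¹: zinc (38) > copper (7.29)

zinc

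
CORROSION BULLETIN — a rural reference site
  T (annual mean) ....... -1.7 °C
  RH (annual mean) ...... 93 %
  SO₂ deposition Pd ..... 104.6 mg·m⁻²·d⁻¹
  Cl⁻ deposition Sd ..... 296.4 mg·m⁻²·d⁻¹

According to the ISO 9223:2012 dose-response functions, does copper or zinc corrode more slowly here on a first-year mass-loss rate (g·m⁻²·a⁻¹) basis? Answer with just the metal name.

copper: T≤10 °C ⇒ hinge +0.126·(-1.7−10) = -1.4742
  sulphur-dioxide contribution → 0.982 μm/a
  chloride contribution → 1.247 μm/a
  ⇒ r_corr(copper) = 2.229 μm/a
  mass loss = 2.229 μm/a × 8.96 g/cm³ = 19.97 g·m⁻²·a⁻¹
zinc: T≤10 °C ⇒ hinge +0.038·(-1.7−10) = -0.4446
  sulphur-dioxide contribution → 4.613 μm/a
  chloride contribution → 0.8173 μm/a
  ⇒ r_corr(zinc) = 5.431 μm/a
  mass loss = 5.431 μm/a × 7.14 g/cm³ = 38.77 g·m⁻²·a⁻¹
Ordering by g·m⁻²·a⁻¹: zinc (38.8) > copper (20)

copper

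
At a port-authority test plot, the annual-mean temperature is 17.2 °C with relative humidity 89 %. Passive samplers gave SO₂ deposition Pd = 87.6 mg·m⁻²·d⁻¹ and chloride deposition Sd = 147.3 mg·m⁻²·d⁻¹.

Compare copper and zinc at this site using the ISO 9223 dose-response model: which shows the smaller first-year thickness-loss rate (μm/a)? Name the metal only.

copper: T>10 °C ⇒ hinge -0.080·(17.2−10) = -0.5760
  Pd branch = 0.0053·Pd^0.26·e^(0.059·RH+f) = 1.818 μm/a
  Sd branch = 0.01025·Sd^0.27·e^(0.036·RH+0.049·T) = 2.258 μm/a
  r_corr = 1.818 + 2.258 = 4.076 μm/a
zinc: T>10 °C ⇒ hinge -0.071·(17.2−10) = -0.5112
  Pd branch = 0.0129·Pd^0.44·e^(0.046·RH+f) = 3.321 μm/a
  Cl⁻ term: 0.0175·147.3^0.57·exp(0.008·89+0.085·17.2) = 2.649
  sum: 3.321 + 2.649 → r_corr = 5.97 μm/a
Ordering by μm/a: zinc (5.97) > copper (4.08)

copper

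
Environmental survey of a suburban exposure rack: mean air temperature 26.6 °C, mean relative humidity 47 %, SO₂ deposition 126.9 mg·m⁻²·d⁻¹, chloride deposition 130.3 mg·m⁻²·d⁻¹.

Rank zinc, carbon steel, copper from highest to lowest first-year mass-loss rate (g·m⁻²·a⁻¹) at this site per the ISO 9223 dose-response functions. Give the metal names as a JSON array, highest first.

["carbon steel", "zinc", "copper"]

zinc: f(T) = -0.071·(T−10) [T>10 °C] = -1.1786
  SO₂ term: 0.0129·126.9^0.44·exp(0.046·47-1.1786) = 0.2905
  Cl⁻ term: 0.0175·130.3^0.57·exp(0.008·47+0.085·26.6) = 3.925
  sum: 0.2905 + 3.925 → r_corr = 4.215 μm/a
  mass loss = 4.215 μm/a × 7.14 g/cm³ = 30.1 g·m⁻²·a⁻¹
carbon steel: f(T) = -0.054·(T−10) [T>10 °C] = -0.8964
  SO₂ term: 1.77·126.9^0.52·exp(0.02·47-0.8964) = 22.95
  Cl⁻ term: 0.102·130.3^0.62·exp(0.033·47+0.04·26.6) = 28.55
  r_corr = 22.95 + 28.55 = 51.49 μm/a
  mass loss = 51.49 μm/a × 7.85 g/cm³ = 404.2 g·m⁻²·a⁻¹
copper: T>10 °C ⇒ hinge -0.080·(26.6−10) = -1.3280
  SO₂ term: 0.0053·126.9^0.26·exp(0.059·47-1.3280) = 0.0792
  Sd branch = 0.01025·Sd^0.27·e^(0.036·RH+0.049·T) = 0.7632 μm/a
  sum: 0.0792 + 0.7632 → r_corr = 0.8424 μm/a
  mass loss = 0.8424 μm/a × 8.96 g/cm³ = 7.548 g·m⁻²·a⁻¹
Ordering by g·m⁻²·a⁻¹: carbon steel (404) > zinc (30.1) > copper (7.55)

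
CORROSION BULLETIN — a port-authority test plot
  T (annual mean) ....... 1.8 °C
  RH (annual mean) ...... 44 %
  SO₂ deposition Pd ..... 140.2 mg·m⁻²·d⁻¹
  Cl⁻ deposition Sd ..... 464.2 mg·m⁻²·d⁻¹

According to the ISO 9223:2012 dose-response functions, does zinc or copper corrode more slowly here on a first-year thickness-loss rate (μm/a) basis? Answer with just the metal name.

zinc: f(T) = +0.038·(T−10) [T≤10 °C] = -0.3116
  sulphur-dioxide contribution → 0.6293 μm/a
  chloride contribution → 0.9602 μm/a
  ⇒ r_corr(zinc) = 1.59 μm/a
copper: T≤10 °C ⇒ hinge +0.126·(1.8−10) = -1.0332
  sulphur-dioxide contribution → 0.09144 μm/a
  chloride contribution → 0.2864 μm/a
  total first-year rate 0.3778 μm/a
Ordering by μm/a: zinc (1.59) > copper (0.378)

copper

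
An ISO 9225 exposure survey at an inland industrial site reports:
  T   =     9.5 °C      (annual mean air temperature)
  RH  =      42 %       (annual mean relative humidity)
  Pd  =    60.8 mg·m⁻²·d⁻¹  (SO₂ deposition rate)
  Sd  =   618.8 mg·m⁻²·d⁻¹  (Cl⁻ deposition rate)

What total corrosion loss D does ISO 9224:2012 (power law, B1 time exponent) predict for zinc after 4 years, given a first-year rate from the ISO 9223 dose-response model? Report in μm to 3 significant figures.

D(4) = 8.26 μm

zinc: f(T) = +0.038·(T−10) [T≤10 °C] = -0.0190
  Pd branch = 0.0129·Pd^0.44·e^(0.046·RH+f) = 0.5325 μm/a
  Cl⁻ term: 0.0175·618.8^0.57·exp(0.008·42+0.085·9.5) = 2.142
  sum: 0.5325 + 2.142 → r_corr = 2.675 μm/a
ISO 9224: D(t) = r_corr · t^b with b = 0.813 (zinc, B1)
  D(4) = 2.675 × 4^0.813 = 2.675 × 3.087 = 8.255 μm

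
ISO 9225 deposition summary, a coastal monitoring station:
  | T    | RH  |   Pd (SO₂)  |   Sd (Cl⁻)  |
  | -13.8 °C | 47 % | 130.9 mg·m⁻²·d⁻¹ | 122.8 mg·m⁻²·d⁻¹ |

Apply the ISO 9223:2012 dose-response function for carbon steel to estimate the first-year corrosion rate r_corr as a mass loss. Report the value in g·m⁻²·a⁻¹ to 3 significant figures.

carbon steel: temperature factor f = +0.150·(-23.8) = -3.5700
  Pd branch = 1.77·Pd^0.52·e^(0.02·RH+f) = 1.609 μm/a
  Sd branch = 0.102·Sd^0.62·e^(0.033·RH+0.04·T) = 5.467 μm/a
  sum: 1.609 + 5.467 → r_corr = 7.076 μm/a
Convert to mass loss: 7.076 μm/a × 7.85 g/cm³ = 55.55 g·m⁻²·a⁻¹

r_corr = 55.5 g·m⁻²·a⁻¹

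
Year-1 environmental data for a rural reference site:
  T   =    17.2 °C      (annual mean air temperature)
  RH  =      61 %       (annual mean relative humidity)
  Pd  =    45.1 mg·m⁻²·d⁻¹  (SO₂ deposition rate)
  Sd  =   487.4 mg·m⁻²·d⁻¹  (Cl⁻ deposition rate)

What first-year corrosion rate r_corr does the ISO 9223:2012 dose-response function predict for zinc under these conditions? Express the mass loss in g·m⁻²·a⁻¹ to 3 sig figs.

zinc: f(T) = -0.071·(T−10) [T>10 °C] = -0.5112
  sulphur-dioxide contribution → 0.684 μm/a
  chloride contribution → 4.188 μm/a
  total first-year rate 4.872 μm/a
Convert to mass loss: 4.872 μm/a × 7.14 g/cm³ = 34.79 g·m⁻²·a⁻¹

r_corr = 34.8 g·m⁻²·a⁻¹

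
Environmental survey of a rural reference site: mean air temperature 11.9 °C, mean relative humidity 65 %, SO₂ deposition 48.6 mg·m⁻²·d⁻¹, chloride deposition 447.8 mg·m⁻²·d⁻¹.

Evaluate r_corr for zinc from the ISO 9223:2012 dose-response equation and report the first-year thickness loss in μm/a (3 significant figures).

zinc: f(T) = -0.071·(T−10) [T>10 °C] = -0.1349
  SO₂ term: 0.0129·48.6^0.44·exp(0.046·65-0.1349) = 1.238
  Cl⁻ term: 0.0175·447.8^0.57·exp(0.008·65+0.085·11.9) = 2.626
  sum: 1.238 + 2.626 → r_corr = 3.864 μm/a

r_corr = 3.86 μm/a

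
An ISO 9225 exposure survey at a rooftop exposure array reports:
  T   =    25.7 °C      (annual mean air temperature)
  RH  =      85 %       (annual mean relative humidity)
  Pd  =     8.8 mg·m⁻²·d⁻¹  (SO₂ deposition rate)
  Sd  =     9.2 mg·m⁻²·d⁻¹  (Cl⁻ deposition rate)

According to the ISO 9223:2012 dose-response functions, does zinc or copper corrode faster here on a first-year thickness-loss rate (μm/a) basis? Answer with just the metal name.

zinc: temperature factor f = -0.071·(15.7) = -1.1147
  Pd branch = 0.0129·Pd^0.44·e^(0.046·RH+f) = 0.5497 μm/a
  Sd branch = 0.0175·Sd^0.57·e^(0.008·RH+0.085·T) = 1.088 μm/a
  r_corr = 0.5497 + 1.088 = 1.637 μm/a
copper: T>10 °C ⇒ hinge -0.080·(25.7−10) = -1.2560
  Pd branch = 0.0053·Pd^0.26·e^(0.059·RH+f) = 0.4003 μm/a
  Sd branch = 0.01025·Sd^0.27·e^(0.036·RH+0.049·T) = 1.402 μm/a
  sum: 0.4003 + 1.402 → r_corr = 1.802 μm/a
Ordering by μm/a: copper (1.8) > zinc (1.64)

copper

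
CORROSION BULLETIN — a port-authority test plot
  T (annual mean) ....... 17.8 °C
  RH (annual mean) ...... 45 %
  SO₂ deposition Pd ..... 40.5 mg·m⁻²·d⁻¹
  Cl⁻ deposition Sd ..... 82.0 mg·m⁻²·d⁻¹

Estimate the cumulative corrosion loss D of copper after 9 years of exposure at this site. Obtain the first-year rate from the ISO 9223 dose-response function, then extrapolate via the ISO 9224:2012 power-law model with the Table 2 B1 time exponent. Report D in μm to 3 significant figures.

D(9) = 2.22 μm

copper: T>10 °C ⇒ hinge -0.080·(17.8−10) = -0.6240
  Pd branch = 0.0053·Pd^0.26·e^(0.059·RH+f) = 0.1057 μm/a
  Cl⁻ term: 0.01025·82.0^0.27·exp(0.036·45+0.049·17.8) = 0.4072
  r_corr = 0.1057 + 0.4072 = 0.5129 μm/a
Long-term exponent b (ISO 9224 Table 2, B1) = 0.667
  D(9) = 0.5129 × 9^0.667 = 0.5129 × 4.33 = 2.221 μm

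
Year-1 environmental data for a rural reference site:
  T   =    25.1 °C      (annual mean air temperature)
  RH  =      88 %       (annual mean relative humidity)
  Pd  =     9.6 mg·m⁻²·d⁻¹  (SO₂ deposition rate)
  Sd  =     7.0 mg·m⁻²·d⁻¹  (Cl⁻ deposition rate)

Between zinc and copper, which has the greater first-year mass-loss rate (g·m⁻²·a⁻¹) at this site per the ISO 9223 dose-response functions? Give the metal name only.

zinc: T>10 °C ⇒ hinge -0.071·(25.1−10) = -1.0721
  SO₂ term: 0.0129·9.6^0.44·exp(0.046·88-1.0721) = 0.6842
  Sd branch = 0.0175·Sd^0.57·e^(0.008·RH+0.085·T) = 0.9058 μm/a
  sum: 0.6842 + 0.9058 → r_corr = 1.59 μm/a
  mass loss = 1.59 μm/a × 7.14 g/cm³ = 11.35 g·m⁻²·a⁻¹
copper: f(T) = -0.080·(T−10) [T>10 °C] = -1.2080
  Pd branch = 0.0053·Pd^0.26·e^(0.059·RH+f) = 0.5127 μm/a
  Sd branch = 0.01025·Sd^0.27·e^(0.036·RH+0.049·T) = 1.409 μm/a
  sum: 0.5127 + 1.409 → r_corr = 1.922 μm/a
  mass loss = 1.922 μm/a × 8.96 g/cm³ = 17.22 g·m⁻²·a⁻¹
Ordering by g·m⁻²·a⁻¹: copper (17.2) > zinc (11.4)

copper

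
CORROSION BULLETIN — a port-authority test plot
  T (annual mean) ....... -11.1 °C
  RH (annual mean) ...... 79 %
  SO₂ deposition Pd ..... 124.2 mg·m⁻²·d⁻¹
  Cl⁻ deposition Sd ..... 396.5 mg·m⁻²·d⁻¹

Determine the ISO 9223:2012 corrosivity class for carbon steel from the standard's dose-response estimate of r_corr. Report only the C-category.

carbon steel: f(T) = +0.150·(T−10) [T≤10 °C] = -3.1650
  Pd branch = 1.77·Pd^0.52·e^(0.02·RH+f) = 4.452 μm/a
  Sd branch = 0.102·Sd^0.62·e^(0.033·RH+0.04·T) = 36.22 μm/a
  sum: 4.452 + 36.22 → r_corr = 40.67 μm/a
40.7 μm/a falls in (25, 50] for carbon steel → category C3

C3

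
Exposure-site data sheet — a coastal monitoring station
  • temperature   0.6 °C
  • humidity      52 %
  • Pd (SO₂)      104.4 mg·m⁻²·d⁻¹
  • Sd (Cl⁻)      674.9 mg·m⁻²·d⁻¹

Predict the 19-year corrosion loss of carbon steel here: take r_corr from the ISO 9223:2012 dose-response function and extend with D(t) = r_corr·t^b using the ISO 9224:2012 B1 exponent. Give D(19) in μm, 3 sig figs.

D(19) = 218 μm

carbon steel: T≤10 °C ⇒ hinge +0.150·(0.6−10) = -1.4100
  Pd branch = 1.77·Pd^0.52·e^(0.02·RH+f) = 13.71 μm/a
  Cl⁻ term: 0.102·674.9^0.62·exp(0.033·52+0.04·0.6) = 32.99
  r_corr = 13.71 + 32.99 = 46.7 μm/a
ISO 9224: D(t) = r_corr · t^b with b = 0.523 (carbon steel, B1)
  D(19) = 46.7 × 19^0.523 = 46.7 × 4.664 = 217.8 μm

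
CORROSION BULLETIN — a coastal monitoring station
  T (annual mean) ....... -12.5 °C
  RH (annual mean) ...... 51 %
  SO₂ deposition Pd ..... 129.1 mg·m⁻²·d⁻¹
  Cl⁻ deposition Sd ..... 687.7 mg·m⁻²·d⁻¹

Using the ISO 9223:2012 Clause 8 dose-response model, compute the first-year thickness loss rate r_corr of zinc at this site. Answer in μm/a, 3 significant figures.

r_corr = 0.863 μm/a

zinc: temperature factor f = +0.038·(-22.5) = -0.8550
  Pd branch = 0.0129·Pd^0.44·e^(0.046·RH+f) = 0.4863 μm/a
  Sd branch = 0.0175·Sd^0.57·e^(0.008·RH+0.085·T) = 0.3768 μm/a
  r_corr = 0.4863 + 0.3768 = 0.8631 μm/a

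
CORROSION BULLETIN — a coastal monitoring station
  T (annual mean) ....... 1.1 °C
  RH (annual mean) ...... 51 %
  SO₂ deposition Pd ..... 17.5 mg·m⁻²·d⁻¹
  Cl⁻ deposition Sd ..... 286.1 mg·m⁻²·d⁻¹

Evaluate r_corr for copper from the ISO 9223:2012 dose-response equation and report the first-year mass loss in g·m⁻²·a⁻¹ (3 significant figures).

copper: f(T) = +0.126·(T−10) [T≤10 °C] = -1.1214
  sulphur-dioxide contribution → 0.07366 μm/a
  chloride contribution → 0.3124 μm/a
  ⇒ r_corr(copper) = 0.3861 μm/a
Convert to mass loss: 0.3861 μm/a × 8.96 g/cm³ = 3.459 g·m⁻²·a⁻¹

r_corr = 3.46 g·m⁻²·a⁻¹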